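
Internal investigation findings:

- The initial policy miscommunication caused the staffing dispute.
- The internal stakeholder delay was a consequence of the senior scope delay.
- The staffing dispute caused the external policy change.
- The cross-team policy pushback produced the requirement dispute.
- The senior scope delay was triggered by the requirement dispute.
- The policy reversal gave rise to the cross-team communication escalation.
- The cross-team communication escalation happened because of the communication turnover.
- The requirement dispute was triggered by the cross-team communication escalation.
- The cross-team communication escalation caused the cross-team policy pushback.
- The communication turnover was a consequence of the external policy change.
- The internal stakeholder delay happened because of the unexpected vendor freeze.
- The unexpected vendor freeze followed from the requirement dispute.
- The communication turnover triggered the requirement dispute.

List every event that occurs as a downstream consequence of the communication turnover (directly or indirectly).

Direct effects: the cross-team communication escalation, the requirement dispute.
2 steps out: the cross-team policy pushback, the senior scope delay, the unexpected vendor freeze.
3 steps out: the internal stakeholder delay.
Not reachable from it: the initial policy miscommunication, the staffing dispute, the external policy change, the policy reversal.

the cross-team communication escalation, the cross-team policy pushback, the internal stakeholder delay, the requirement dispute, the senior scope delay, the unexpected vendor freeze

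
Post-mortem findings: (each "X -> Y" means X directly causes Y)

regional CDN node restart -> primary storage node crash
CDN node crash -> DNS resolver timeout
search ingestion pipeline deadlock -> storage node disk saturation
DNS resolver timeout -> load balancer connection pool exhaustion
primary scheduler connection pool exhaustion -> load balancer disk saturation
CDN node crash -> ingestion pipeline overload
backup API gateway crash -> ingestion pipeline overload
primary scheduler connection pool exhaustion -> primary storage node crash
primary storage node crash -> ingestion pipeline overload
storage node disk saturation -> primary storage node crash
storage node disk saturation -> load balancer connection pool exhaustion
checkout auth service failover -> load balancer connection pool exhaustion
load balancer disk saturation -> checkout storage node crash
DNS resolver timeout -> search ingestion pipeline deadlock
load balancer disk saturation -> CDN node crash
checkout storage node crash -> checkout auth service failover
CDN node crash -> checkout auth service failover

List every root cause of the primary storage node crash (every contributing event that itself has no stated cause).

Tracing upstream from the primary storage node crash: the primary storage node crash ← the primary scheduler connection pool exhaustion.
A separate upstream branch: the primary storage node crash ← the regional CDN node restart.
Each of those chain origins has no stated cause.

the primary scheduler connection pool exhaustion, the regional CDN node restart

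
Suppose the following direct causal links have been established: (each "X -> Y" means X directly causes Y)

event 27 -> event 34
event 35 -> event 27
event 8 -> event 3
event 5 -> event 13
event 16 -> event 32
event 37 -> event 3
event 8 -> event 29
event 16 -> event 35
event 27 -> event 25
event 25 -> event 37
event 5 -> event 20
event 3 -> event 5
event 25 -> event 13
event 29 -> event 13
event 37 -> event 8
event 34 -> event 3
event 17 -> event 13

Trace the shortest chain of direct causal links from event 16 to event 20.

event 16 → event 35 → event 27 → event 34 → event 3 → event 5 → event 20

event 16 → event 35
event 35 → event 27
event 27 → event 34
event 34 → event 3
event 3 → event 5
event 5 → event 20
Length: 6 steps.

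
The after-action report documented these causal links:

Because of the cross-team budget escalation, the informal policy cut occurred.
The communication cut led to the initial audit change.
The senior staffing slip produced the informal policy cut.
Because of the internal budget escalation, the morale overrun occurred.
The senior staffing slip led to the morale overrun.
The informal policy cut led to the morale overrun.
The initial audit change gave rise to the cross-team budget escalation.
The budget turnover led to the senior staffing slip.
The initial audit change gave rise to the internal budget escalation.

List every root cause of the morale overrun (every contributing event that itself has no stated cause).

Tracing upstream from the morale overrun: the morale overrun ← the senior staffing slip ← the budget turnover.
A separate upstream branch: the morale overrun ← the internal budget escalation ← the initial audit change ← the communication cut.
Each of those chain origins has no stated cause.

the budget turnover, the communication cut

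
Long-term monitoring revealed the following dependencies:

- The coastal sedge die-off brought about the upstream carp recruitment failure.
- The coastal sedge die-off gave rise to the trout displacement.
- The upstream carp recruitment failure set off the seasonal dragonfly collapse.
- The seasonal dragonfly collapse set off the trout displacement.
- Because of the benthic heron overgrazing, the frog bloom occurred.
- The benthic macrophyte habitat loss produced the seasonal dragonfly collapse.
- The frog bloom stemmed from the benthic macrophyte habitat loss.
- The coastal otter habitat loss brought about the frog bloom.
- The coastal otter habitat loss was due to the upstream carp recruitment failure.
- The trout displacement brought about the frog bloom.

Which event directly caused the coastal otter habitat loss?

Upstream contributors include the coastal sedge die-off, but only the upstream carp recruitment failure feeds directly into the coastal otter habitat loss.

the upstream carp recruitment failure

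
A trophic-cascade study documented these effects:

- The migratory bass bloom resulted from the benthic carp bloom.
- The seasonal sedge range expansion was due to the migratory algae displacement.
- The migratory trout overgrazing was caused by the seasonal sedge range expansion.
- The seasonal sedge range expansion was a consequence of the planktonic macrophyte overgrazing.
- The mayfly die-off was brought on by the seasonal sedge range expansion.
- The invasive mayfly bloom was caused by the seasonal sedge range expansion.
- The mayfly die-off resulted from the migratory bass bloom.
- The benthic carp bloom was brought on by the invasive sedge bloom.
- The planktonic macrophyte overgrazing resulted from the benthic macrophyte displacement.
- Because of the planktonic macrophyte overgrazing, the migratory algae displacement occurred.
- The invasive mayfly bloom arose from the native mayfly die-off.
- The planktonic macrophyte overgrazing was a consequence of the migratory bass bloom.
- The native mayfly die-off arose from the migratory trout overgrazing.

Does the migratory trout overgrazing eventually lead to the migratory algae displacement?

No

The migratory trout overgrazing leads to the native mayfly die-off, the invasive mayfly bloom; the migratory algae displacement is not among them.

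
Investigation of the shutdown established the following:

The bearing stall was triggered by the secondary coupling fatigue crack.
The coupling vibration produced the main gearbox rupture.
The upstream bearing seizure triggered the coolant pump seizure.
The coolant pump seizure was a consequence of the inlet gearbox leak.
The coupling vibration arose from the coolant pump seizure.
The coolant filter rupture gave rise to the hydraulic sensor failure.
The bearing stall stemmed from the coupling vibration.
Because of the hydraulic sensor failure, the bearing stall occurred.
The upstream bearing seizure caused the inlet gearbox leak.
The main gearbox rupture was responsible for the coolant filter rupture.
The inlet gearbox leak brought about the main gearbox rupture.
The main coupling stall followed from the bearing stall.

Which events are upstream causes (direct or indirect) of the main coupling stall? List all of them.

Immediate cause of the main coupling stall: the bearing stall.
Further upstream: the upstream bearing seizure, the inlet gearbox leak, the coolant pump seizure, the coupling vibration, the main gearbox rupture, the coolant filter rupture, the hydraulic sensor failure, the secondary coupling fatigue crack.

the bearing stall, the coolant filter rupture, the coolant pump seizure, the coupling vibration, the hydraulic sensor failure, the inlet gearbox leak, the main gearbox rupture, the secondary coupling fatigue crack, the upstream bearing seizure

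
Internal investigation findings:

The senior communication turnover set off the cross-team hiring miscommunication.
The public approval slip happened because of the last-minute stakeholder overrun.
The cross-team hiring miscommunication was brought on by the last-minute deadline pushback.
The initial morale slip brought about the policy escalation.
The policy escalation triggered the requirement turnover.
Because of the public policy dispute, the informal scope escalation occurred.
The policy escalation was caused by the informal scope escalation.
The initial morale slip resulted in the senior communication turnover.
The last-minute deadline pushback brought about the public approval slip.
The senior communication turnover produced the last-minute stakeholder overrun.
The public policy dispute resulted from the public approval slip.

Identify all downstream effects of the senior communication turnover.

the cross-team hiring miscommunication, the informal scope escalation, the last-minute stakeholder overrun, the policy escalation, the public approval slip, the public policy dispute, the requirement turnover

Direct effects: the last-minute stakeholder overrun, the cross-team hiring miscommunication.
2 steps out: the public approval slip.
3 steps out: the public policy dispute.
4 steps out: the informal scope escalation.
5 steps out: the policy escalation.
6 steps out: the requirement turnover.
Not reachable from it: the initial morale slip, the last-minute deadline pushback.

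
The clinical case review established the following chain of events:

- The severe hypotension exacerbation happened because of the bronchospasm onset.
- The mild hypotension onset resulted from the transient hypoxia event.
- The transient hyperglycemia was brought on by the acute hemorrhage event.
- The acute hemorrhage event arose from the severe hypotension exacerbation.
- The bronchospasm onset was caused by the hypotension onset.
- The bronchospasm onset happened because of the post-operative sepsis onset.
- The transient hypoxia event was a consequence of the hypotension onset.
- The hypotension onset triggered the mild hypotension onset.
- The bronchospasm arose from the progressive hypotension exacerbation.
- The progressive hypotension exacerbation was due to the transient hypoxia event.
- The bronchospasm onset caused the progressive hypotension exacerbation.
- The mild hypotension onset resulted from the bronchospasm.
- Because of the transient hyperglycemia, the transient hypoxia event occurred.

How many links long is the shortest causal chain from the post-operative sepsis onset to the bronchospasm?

Shortest chain: the post-operative sepsis onset → the bronchospasm onset → the progressive hypotension exacerbation → the bronchospasm.

3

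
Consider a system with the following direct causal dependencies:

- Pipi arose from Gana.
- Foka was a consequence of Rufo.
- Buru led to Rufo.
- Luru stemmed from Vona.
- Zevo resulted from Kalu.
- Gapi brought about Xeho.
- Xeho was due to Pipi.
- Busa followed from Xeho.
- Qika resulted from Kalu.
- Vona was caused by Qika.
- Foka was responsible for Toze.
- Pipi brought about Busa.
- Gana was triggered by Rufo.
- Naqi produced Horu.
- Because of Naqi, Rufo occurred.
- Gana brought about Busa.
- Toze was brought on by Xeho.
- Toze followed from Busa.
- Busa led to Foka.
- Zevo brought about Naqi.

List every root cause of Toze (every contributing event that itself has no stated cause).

Buru, Gapi, Kalu

Tracing upstream from Toze: Toze ← Foka ← Rufo ← Naqi ← Zevo ← Kalu.
A separate upstream branch: Toze ← Xeho ← Gapi.
A separate upstream branch: Toze ← Foka ← Rufo ← Buru.
Each of those chain origins has no stated cause.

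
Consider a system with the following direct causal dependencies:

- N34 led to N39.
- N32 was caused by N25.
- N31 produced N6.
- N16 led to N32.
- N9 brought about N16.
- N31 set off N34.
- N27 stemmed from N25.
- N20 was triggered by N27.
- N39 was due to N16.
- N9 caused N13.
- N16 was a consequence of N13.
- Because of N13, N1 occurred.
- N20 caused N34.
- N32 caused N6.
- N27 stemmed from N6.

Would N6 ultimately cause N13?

N6 leads to N27, N20, N34, N39; N13 is not among them.

No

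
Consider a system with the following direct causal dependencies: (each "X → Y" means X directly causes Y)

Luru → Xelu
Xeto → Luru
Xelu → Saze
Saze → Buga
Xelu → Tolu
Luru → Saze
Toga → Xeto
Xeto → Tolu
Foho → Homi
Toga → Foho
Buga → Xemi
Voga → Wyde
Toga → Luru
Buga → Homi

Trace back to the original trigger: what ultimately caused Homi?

Tracing upstream from Homi: Homi ← Foho ← Toga.
Toga has no stated cause, so it is the root.

Toga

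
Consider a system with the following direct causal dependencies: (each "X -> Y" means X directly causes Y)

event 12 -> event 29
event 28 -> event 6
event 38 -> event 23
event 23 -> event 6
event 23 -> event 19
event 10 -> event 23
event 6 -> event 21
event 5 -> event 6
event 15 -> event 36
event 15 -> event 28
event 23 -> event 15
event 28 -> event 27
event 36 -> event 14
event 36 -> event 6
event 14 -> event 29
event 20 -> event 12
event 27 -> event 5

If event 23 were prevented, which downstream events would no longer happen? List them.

Downstream of event 23: event 19, event 15, event 28, event 36, event 27, event 5, event 6, event 14, event 29, event 21.
Of those, still caused via another path: event 29.
The remainder have no surviving cause.

event 14, event 15, event 19, event 21, event 27, event 28, event 36, event 5, event 6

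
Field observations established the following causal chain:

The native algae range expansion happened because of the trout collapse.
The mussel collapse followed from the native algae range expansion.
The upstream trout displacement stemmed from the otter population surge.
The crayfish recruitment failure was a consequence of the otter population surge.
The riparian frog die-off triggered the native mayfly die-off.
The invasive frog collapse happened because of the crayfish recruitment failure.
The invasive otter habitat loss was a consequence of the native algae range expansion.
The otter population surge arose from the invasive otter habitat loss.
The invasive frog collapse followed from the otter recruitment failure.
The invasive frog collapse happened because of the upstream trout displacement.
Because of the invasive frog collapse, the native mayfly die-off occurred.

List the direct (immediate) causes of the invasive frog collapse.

the crayfish recruitment failure, the otter recruitment failure, the upstream trout displacement

Upstream contributors include the trout collapse, the native algae range expansion, the invasive otter habitat loss, the otter population surge, but only the crayfish recruitment failure, the otter recruitment failure, the upstream trout displacement feed directly into the invasive frog collapse.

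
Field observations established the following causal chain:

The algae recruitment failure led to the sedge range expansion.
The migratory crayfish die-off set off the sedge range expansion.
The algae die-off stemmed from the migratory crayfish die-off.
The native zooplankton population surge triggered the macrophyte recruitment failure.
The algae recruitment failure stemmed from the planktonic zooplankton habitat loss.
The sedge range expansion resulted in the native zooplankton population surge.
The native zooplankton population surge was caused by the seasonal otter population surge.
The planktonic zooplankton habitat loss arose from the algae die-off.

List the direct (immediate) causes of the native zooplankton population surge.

Upstream contributors include the migratory crayfish die-off, the algae die-off, the planktonic zooplankton habitat loss, the algae recruitment failure, but only the seasonal otter population surge, the sedge range expansion feed directly into the native zooplankton population surge.

the seasonal otter population surge, the sedge range expansion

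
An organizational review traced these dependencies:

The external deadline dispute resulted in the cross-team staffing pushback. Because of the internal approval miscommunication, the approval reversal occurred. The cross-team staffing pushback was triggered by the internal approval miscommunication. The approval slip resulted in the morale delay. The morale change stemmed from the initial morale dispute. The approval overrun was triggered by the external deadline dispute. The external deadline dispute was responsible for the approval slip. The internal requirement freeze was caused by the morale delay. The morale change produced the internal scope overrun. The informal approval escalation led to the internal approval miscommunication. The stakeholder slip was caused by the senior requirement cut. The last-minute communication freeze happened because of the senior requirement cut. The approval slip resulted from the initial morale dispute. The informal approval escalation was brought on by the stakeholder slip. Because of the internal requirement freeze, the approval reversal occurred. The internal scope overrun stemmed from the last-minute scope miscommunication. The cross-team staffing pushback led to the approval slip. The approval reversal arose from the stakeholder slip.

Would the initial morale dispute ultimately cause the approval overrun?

No

The initial morale dispute leads to the approval slip, the morale delay, the internal requirement freeze, the morale change, the approval reversal, the internal scope overrun; the approval overrun is not among them.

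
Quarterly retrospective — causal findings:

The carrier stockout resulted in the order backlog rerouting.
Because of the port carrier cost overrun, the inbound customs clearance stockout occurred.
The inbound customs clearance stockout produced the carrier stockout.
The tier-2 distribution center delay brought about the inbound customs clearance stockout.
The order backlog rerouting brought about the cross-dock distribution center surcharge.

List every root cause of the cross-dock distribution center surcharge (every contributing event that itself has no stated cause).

Tracing upstream from the cross-dock distribution center surcharge: the cross-dock distribution center surcharge ← the order backlog rerouting ← the carrier stockout ← the inbound customs clearance stockout ← the port carrier cost overrun.
A separate upstream branch: the cross-dock distribution center surcharge ← the order backlog rerouting ← the carrier stockout ← the inbound customs clearance stockout ← the tier-2 distribution center delay.
Each of those chain origins has no stated cause.

the port carrier cost overrun, the tier-2 distribution center delay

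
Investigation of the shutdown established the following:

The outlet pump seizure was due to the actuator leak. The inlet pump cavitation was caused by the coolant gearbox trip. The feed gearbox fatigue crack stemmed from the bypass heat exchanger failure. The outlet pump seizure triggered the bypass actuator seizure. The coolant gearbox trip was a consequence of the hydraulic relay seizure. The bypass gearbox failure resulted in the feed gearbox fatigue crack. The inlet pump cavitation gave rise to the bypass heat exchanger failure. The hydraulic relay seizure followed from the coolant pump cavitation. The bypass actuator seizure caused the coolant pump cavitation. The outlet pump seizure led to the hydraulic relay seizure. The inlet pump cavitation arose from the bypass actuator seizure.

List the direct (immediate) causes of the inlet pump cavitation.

the bypass actuator seizure, the coolant gearbox trip

Upstream contributors include the actuator leak, the outlet pump seizure, the coolant pump cavitation, the hydraulic relay seizure, but only the bypass actuator seizure, the coolant gearbox trip feed directly into the inlet pump cavitation.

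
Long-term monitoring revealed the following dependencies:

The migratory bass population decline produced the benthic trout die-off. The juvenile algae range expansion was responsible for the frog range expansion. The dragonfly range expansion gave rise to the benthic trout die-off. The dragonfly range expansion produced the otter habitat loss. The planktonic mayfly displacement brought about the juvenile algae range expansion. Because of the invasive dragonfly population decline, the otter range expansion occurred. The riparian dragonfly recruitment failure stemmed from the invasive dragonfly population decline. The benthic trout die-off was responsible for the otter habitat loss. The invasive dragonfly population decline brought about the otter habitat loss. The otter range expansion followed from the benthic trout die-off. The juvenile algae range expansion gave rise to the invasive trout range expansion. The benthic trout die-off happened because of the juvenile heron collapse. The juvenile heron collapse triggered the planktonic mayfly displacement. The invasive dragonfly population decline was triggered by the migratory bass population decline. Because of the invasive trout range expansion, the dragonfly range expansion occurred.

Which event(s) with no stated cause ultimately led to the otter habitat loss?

the juvenile heron collapse, the migratory bass population decline

Tracing upstream from the otter habitat loss: the otter habitat loss ← the benthic trout die-off ← the juvenile heron collapse.
A separate upstream branch: the otter habitat loss ← the invasive dragonfly population decline ← the migratory bass population decline.
Each of those chain origins has no stated cause.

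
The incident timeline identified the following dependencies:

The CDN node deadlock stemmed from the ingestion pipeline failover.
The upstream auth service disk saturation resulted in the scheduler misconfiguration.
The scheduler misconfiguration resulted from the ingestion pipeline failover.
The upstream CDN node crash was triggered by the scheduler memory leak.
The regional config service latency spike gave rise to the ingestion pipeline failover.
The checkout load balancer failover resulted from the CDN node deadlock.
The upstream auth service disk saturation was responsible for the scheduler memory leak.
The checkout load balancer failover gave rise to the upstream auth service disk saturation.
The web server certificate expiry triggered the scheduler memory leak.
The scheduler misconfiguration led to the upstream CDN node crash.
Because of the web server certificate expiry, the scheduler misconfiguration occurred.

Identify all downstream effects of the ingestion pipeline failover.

Direct effects: the CDN node deadlock, the scheduler misconfiguration.
2 steps out: the checkout load balancer failover, the upstream CDN node crash.
3 steps out: the upstream auth service disk saturation.
4 steps out: the scheduler memory leak.
Not reachable from it: the regional config service latency spike, the web server certificate expiry.

the CDN node deadlock, the checkout load balancer failover, the scheduler memory leak, the scheduler misconfiguration, the upstream CDN node crash, the upstream auth service disk saturation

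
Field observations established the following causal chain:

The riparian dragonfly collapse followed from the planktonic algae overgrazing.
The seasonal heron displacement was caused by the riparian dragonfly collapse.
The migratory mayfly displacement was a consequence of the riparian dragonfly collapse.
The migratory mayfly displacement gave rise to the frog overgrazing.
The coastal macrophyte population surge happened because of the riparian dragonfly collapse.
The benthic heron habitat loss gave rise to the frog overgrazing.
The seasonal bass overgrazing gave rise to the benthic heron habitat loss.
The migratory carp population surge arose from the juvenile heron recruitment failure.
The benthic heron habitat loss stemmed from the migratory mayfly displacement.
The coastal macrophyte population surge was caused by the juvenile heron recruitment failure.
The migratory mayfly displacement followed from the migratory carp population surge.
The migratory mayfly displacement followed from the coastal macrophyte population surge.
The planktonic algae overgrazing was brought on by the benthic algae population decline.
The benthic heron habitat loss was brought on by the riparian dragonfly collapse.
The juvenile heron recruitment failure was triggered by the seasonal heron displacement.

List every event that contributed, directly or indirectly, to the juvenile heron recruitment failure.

Immediate cause of the juvenile heron recruitment failure: the seasonal heron displacement.
Further upstream: the benthic algae population decline, the planktonic algae overgrazing, the riparian dragonfly collapse.

the benthic algae population decline, the planktonic algae overgrazing, the riparian dragonfly collapse, the seasonal heron displacement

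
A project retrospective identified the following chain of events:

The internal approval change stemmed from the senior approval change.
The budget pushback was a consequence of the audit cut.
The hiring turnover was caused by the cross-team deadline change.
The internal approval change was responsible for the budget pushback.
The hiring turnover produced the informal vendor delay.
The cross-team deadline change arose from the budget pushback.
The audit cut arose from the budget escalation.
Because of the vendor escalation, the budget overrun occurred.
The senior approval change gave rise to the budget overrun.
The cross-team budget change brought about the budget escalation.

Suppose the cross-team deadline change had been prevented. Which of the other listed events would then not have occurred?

Downstream of the cross-team deadline change: the hiring turnover, the informal vendor delay.

the hiring turnover, the informal vendor delay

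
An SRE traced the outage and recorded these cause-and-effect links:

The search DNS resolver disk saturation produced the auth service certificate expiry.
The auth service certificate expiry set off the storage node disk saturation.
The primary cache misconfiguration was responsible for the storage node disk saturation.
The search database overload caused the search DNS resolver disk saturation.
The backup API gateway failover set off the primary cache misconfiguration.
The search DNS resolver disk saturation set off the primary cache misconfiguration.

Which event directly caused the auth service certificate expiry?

the search DNS resolver disk saturation

Upstream contributors include the search database overload, but only the search DNS resolver disk saturation feeds directly into the auth service certificate expiry.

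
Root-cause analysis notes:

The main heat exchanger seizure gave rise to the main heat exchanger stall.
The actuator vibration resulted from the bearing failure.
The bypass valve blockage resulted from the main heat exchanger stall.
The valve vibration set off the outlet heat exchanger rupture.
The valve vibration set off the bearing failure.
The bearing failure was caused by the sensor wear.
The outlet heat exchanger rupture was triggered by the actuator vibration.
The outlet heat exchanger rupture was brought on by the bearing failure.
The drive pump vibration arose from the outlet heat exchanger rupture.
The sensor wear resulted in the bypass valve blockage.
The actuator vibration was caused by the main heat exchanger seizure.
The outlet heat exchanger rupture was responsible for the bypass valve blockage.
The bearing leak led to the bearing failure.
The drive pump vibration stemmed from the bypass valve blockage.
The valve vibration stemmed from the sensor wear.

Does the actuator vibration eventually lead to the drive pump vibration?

Yes

There is a causal chain: the actuator vibration → the outlet heat exchanger rupture → the drive pump vibration.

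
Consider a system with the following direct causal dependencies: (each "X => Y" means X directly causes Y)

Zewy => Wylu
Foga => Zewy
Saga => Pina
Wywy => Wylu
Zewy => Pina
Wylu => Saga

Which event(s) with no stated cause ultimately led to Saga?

Tracing upstream from Saga: Saga ← Wylu ← Wywy.
A separate upstream branch: Saga ← Wylu ← Zewy ← Foga.
Each of those chain origins has no stated cause.

Foga, Wywy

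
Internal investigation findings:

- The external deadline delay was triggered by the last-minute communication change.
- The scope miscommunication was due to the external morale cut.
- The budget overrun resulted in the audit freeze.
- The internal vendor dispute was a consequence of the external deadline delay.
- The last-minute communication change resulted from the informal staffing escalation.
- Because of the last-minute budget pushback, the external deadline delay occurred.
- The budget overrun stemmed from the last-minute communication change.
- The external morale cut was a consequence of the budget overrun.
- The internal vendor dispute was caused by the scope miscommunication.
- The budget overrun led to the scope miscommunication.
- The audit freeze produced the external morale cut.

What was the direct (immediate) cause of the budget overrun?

the last-minute communication change

Upstream contributors include the informal staffing escalation, but only the last-minute communication change feeds directly into the budget overrun.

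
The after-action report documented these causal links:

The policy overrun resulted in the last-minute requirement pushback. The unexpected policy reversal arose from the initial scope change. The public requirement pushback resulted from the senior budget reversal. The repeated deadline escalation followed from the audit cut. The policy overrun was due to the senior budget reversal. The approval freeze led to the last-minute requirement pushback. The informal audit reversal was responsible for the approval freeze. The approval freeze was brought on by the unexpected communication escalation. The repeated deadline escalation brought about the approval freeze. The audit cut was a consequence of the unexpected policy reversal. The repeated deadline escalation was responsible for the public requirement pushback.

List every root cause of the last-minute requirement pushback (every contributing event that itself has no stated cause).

Tracing upstream from the last-minute requirement pushback: the last-minute requirement pushback ← the approval freeze ← the repeated deadline escalation ← the audit cut ← the unexpected policy reversal ← the initial scope change.
A separate upstream branch: the last-minute requirement pushback ← the approval freeze ← the informal audit reversal.
A separate upstream branch: the last-minute requirement pushback ← the policy overrun ← the senior budget reversal.
A separate upstream branch: the last-minute requirement pushback ← the approval freeze ← the unexpected communication escalation.
Each of those chain origins has no stated cause.

the informal audit reversal, the initial scope change, the senior budget reversal, the unexpected communication escalation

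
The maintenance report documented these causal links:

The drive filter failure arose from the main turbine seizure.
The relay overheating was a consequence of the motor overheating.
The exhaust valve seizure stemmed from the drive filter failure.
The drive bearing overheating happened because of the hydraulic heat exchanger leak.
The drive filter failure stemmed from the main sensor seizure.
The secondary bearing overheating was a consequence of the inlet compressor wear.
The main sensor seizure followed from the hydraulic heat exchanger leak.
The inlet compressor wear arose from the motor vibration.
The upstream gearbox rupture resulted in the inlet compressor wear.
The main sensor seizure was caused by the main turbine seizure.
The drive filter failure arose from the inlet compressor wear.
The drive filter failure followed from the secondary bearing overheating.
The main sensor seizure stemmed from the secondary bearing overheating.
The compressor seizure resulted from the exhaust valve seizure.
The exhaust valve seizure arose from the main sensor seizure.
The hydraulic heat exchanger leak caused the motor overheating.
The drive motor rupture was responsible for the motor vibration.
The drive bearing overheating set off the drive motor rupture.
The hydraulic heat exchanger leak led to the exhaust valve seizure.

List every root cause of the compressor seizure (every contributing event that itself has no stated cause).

Tracing upstream from the compressor seizure: the compressor seizure ← the exhaust valve seizure ← the hydraulic heat exchanger leak.
A separate upstream branch: the compressor seizure ← the exhaust valve seizure ← the drive filter failure ← the inlet compressor wear ← the upstream gearbox rupture.
A separate upstream branch: the compressor seizure ← the exhaust valve seizure ← the main sensor seizure ← the main turbine seizure.
Each of those chain origins has no stated cause.

the hydraulic heat exchanger leak, the main turbine seizure, the upstream gearbox rupture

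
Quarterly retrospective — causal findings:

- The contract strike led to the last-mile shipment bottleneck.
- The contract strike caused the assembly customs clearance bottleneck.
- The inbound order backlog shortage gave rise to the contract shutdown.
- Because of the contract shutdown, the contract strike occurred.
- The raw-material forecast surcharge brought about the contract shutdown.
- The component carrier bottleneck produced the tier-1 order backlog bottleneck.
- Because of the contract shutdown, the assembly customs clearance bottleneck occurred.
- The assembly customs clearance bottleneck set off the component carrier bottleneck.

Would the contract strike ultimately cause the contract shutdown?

No

The contract strike leads to the assembly customs clearance bottleneck, the component carrier bottleneck, the tier-1 order backlog bottleneck, the last-mile shipment bottleneck; the contract shutdown is not among them.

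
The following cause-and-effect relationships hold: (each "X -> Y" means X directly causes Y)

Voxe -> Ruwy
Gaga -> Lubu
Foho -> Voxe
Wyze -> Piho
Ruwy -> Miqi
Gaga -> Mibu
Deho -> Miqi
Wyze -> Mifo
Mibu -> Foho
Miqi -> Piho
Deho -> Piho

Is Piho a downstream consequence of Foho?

There is a causal chain: Foho → Voxe → Ruwy → Miqi → Piho.

Yes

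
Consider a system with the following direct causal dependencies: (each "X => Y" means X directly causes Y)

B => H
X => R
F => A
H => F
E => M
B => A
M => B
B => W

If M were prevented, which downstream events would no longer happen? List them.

A, B, F, H, W

Downstream of M: B, W, H, F, A.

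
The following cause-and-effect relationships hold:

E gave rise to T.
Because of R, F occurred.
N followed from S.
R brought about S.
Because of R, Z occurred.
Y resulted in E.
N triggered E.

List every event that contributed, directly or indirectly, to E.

N, R, S, Y

Immediate causes of E: N, Y.
Further upstream: R, S.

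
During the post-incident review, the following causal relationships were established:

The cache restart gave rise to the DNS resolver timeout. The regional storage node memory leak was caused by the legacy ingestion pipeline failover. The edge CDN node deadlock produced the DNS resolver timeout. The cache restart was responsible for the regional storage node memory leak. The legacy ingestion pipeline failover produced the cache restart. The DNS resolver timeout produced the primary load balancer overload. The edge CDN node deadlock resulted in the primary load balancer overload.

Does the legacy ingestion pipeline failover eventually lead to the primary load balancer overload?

Yes

There is a causal chain: the legacy ingestion pipeline failover → the cache restart → the DNS resolver timeout → the primary load balancer overload.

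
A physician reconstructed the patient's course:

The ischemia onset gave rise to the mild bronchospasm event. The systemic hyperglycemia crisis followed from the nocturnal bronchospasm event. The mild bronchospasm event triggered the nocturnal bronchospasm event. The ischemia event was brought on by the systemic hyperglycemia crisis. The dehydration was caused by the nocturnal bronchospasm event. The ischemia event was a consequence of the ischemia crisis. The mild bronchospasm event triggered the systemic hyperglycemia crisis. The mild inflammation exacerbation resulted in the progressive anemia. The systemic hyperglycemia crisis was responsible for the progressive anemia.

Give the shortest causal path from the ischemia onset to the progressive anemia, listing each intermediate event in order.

the ischemia onset → the mild bronchospasm event → the systemic hyperglycemia crisis → the progressive anemia

the ischemia onset → the mild bronchospasm event
the mild bronchospasm event → the systemic hyperglycemia crisis
the systemic hyperglycemia crisis → the progressive anemia
Length: 3 steps.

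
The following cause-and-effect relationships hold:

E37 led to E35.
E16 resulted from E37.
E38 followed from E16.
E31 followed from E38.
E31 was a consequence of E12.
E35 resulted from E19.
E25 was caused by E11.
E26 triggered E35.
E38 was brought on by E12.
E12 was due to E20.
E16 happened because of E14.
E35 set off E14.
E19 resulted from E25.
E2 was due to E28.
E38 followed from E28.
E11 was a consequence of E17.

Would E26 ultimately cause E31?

There is a causal chain: E26 → E35 → E14 → E16 → E38 → E31.

Yes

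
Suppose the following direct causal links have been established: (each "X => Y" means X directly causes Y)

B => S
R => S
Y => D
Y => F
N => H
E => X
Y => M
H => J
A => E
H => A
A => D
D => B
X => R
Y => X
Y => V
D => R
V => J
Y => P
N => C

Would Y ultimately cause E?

Y leads to M, F, V, X, J, D, R, P, B, S; E is not among them.

No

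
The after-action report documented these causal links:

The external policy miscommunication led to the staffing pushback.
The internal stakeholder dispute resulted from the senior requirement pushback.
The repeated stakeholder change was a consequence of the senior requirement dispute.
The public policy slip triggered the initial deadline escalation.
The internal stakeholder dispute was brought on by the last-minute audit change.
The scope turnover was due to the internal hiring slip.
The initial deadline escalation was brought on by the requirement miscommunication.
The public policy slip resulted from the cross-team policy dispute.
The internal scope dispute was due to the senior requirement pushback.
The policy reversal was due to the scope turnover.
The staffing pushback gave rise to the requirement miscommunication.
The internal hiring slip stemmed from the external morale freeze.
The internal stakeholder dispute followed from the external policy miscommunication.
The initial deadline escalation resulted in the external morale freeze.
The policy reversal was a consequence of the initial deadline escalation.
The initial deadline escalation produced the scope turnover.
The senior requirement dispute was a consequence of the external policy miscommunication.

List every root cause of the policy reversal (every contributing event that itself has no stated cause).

the cross-team policy dispute, the external policy miscommunication

Tracing upstream from the policy reversal: the policy reversal ← the initial deadline escalation ← the requirement miscommunication ← the staffing pushback ← the external policy miscommunication.
A separate upstream branch: the policy reversal ← the initial deadline escalation ← the public policy slip ← the cross-team policy dispute.
Each of those chain origins has no stated cause.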